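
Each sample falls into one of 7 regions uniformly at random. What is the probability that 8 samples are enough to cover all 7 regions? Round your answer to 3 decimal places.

0.024

Let A_i be the event that region i is missing after 8 samples. By inclusion–exclusion on the A_i,
P(all seen) = Σ_{j=0}^{7} (-1)^j C(7,j)((7-j)/7)^8
= 1.0000 - 2.0395 + 1.4230 - 0.3979 + 0.0398 - 0.0009 + 0.0000 - 0.0000
= 0.0245.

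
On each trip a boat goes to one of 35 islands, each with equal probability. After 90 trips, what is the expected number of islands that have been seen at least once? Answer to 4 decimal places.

For each island, P(seen in 90 trips) = 1 - (34/35)^90 = 0.92638.
By linearity of expectation, E[distinct seen] = 35·(1 - (34/35)^90) = 32.42340.

32.4234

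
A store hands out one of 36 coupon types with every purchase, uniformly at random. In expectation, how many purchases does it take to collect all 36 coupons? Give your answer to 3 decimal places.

The wait to go from k to k+1 distinct coupons is geometric with mean 36/(36-k).
E[T] = 36/36 + 36/35 + 36/34 + ... + 36/2 + 36/1 = 36·H_{36}.
H_{36} = 4.1746, so E[T] = 150.2841.

150.284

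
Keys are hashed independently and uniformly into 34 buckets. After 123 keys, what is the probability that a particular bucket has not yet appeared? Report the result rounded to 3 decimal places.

Each key misses the fixed bucket with probability (34-1)/34 = 33/34, independently.
P(still missing after 123) = (33/34)^123 = 0.0254.

0.025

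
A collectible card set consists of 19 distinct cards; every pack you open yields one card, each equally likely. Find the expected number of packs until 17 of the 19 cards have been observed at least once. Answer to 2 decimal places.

38.91

Going from k to k+1 distinct takes a geometric number of packs with mean 19/(19-k).
Sum over k = 0,...,16: E = 19/19 + 19/18 + 19/17 + ... + 19/4 + 19/3 = 38.907.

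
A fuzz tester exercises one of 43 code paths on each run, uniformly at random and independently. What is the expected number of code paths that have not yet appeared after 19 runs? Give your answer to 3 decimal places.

For each code path, P(unseen after 19) = (42/43)^19 = 0.6395.
By linearity of expectation, E[unseen] = 43·(42/43)^19 = 27.4982.

27.498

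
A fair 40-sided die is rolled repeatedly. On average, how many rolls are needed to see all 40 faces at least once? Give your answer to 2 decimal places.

171.14

After k distinct faces have appeared, the next roll gives a new one with probability (40-k)/40, so the expected wait for the (k+1)-th is 40/(40-k).
E[T] = 40/40 + 40/39 + 40/38 + ... + 40/2 + 40/1 = 40·H_{40}.
H_{40} = 4.279, so E[T] = 171.142.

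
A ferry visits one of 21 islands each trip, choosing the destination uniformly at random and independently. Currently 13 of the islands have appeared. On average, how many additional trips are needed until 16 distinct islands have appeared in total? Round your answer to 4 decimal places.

The wait to go from k to k+1 distinct islands is geometric with mean 21/(21-k).
Sum over k = 13,...,15: E = 21/8 + 21/7 + 21/6 = 9.12500.

9.1250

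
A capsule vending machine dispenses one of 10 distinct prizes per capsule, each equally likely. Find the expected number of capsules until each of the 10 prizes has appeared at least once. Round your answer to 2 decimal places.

29.29

Split into phases: going from k distinct to k+1 distinct takes on average 10/(10-k) capsules.
E[T] = 10/10 + 10/9 + 10/8 + ... + 10/2 + 10/1 = 10·H_{10}.
H_{10} = 2.929, so E[T] = 29.290.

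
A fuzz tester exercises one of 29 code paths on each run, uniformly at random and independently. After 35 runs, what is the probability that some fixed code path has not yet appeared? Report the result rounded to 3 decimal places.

0.293

Each run misses the fixed code path with probability (29-1)/29 = 28/29, independently.
P(still missing after 35) = (28/29)^35 = 0.2928.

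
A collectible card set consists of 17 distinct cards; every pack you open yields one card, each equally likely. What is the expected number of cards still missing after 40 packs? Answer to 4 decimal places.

1.5042

For each card, P(unseen after 40) = (16/17)^40 = 0.08848.
By linearity of expectation, E[unseen] = 17·(16/17)^40 = 1.50415.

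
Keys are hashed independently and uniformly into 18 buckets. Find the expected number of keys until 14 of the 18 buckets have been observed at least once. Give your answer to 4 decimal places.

25.4119

With k distinct buckets already seen, the next new one arrives after an expected 18/(18-k) keys.
Sum over k = 0,...,13: E = 18/18 + 18/17 + 18/16 + ... + 18/6 + 18/5 = 25.41195.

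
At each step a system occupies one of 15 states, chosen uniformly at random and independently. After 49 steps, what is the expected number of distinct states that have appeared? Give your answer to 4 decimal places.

14.4896

For each state, P(seen in 49 steps) = 1 - (14/15)^49 = 0.96597.
By linearity of expectation, E[distinct seen] = 15·(1 - (14/15)^49) = 14.48962.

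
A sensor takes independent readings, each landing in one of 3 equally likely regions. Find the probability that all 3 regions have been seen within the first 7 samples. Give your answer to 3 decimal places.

By inclusion–exclusion over which regions are missing,
P(all seen) = Σ_{j=0}^{3} (-1)^j C(3,j)((3-j)/3)^7
= 1.0000 - 0.1756 + 0.0014 - 0.0000
= 0.8258.

0.826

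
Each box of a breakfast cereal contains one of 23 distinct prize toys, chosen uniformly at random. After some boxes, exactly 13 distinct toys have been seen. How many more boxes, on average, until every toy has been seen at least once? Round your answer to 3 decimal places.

With k distinct toys already seen, the next new one takes an expected 23/(23-k) boxes.
Sum over k = 13,...,22: E = 23/10 + 23/9 + 23/8 + ... + 23/2 + 23/1 = 67.3663.

67.366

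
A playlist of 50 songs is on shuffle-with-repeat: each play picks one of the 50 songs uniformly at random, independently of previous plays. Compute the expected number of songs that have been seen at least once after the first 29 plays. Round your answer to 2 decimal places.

22.17

For each song, P(seen in 29 plays) = 1 - (49/50)^29 = 0.443.
By linearity of expectation, E[distinct seen] = 50·(1 - (49/50)^29) = 22.169.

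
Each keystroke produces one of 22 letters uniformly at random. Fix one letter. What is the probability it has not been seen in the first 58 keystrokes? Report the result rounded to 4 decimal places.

On each keystroke the fixed letter fails to appear with probability 21/22.
P(still missing after 58) = (21/22)^58 = 0.06733.

0.0673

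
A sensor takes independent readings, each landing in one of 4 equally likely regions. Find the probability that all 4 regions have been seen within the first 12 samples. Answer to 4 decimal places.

Let A_i be the event that region i is missing after 12 samples. By inclusion–exclusion on the A_i,
P(all seen) = Σ_{j=0}^{4} (-1)^j C(4,j)((4-j)/4)^12
= 1.00000 - 0.12671 + 0.00146 - 0.00000 + 0.00000
= 0.87476.

0.8748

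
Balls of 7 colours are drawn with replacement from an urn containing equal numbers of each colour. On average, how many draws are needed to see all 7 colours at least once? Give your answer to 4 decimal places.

Split into phases: going from k distinct to k+1 distinct takes on average 7/(7-k) draws.
E[T] = 7/7 + 7/6 + 7/5 + ... + 7/2 + 7/1 = 7·H_{7}.
H_{7} = 2.59286, so E[T] = 18.15000.

18.1500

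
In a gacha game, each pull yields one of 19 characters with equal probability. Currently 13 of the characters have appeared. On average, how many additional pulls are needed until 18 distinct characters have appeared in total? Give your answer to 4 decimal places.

27.5500

From k distinct to k+1 distinct takes on average 19/(19-k) pulls.
Sum over k = 13,...,17: E = 19/6 + 19/5 + 19/4 + 19/3 + 19/2 = 27.55000.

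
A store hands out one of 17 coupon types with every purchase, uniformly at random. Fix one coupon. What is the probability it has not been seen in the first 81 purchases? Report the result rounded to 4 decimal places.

On each purchase the fixed coupon fails to appear with probability 16/17.
P(still missing after 81) = (16/17)^81 = 0.00737.

0.0074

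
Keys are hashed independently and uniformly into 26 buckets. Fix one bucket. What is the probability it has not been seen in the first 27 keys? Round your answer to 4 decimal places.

On each key the fixed bucket fails to appear with probability 25/26.
P(still missing after 27) = (25/26)^27 = 0.34682.

0.3468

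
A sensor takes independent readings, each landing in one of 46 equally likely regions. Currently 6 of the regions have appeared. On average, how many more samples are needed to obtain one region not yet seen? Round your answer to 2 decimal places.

Each sample yields a new region with probability (46-6)/46 = 40/46, so the wait is geometric with mean 46/40.
E = 46/40 = 1.150.

1.15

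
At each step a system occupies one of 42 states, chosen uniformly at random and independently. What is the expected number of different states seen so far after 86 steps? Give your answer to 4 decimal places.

For each state, P(seen in 86 steps) = 1 - (41/42)^86 = 0.87412.
By linearity of expectation, E[distinct seen] = 42·(1 - (41/42)^86) = 36.71285.

36.7128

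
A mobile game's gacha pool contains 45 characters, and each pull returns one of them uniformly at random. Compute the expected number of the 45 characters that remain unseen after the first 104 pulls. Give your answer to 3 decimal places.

For each character, P(unseen after 104) = (44/45)^104 = 0.0966.
By linearity of expectation, E[unseen] = 45·(44/45)^104 = 4.3470.

4.347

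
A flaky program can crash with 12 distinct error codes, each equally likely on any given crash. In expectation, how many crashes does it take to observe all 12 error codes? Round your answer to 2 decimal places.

37.24

Split into phases: going from k distinct to k+1 distinct takes on average 12/(12-k) crashes.
E[T] = 12/12 + 12/11 + 12/10 + ... + 12/2 + 12/1 = 12·H_{12}.
H_{12} = 3.103, so E[T] = 37.239.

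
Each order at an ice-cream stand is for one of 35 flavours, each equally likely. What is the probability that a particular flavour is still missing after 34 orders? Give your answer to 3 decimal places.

Each order misses the fixed flavour with probability (35-1)/35 = 34/35, independently.
P(still missing after 34) = (34/35)^34 = 0.3732.

0.373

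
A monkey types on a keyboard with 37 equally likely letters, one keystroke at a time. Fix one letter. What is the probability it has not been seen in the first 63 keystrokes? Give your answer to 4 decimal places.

0.1780

On each keystroke the fixed letter fails to appear with probability 36/37.
P(still missing after 63) = (36/37)^63 = 0.17797.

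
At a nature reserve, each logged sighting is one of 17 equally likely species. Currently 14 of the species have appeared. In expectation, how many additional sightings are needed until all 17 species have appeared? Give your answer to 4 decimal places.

31.1667

The wait to go from k to k+1 distinct species is geometric with mean 17/(17-k).
Sum over k = 14,...,16: E = 17/3 + 17/2 + 17/1 = 31.16667.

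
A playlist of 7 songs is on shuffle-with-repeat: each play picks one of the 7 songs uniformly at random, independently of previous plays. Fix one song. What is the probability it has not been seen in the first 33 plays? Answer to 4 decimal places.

0.0062

Each play misses the fixed song with probability (7-1)/7 = 6/7, independently.
P(still missing after 33) = (6/7)^33 = 0.00618.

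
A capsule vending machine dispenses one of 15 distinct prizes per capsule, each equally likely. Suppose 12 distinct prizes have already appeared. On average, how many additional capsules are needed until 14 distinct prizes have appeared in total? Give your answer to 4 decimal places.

The wait to go from k to k+1 distinct prizes is geometric with mean 15/(15-k).
Sum over k = 12,...,13: E = 15/3 + 15/2 = 12.50000.

12.5000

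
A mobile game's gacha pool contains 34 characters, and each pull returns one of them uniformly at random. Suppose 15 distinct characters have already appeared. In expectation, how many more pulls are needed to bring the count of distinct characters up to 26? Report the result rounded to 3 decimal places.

28.216

With k distinct characters already seen, the next new one takes an expected 34/(34-k) pulls.
Sum over k = 15,...,25: E = 34/19 + 34/18 + 34/17 + ... + 34/10 + 34/9 = 28.2160.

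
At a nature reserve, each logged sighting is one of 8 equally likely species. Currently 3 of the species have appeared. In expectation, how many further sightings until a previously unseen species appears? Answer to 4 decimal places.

1.6000

Each sighting yields a new species with probability (8-3)/8 = 5/8, so the wait is geometric with mean 8/5.
E = 8/5 = 1.60000.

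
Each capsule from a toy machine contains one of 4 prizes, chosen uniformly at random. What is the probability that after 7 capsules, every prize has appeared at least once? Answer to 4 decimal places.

By inclusion–exclusion over which prizes are missing,
P(all seen) = Σ_{j=0}^{4} (-1)^j C(4,j)((4-j)/4)^7
= 1.00000 - 0.53394 + 0.04688 - 0.00024 + 0.00000
= 0.51270.

0.5127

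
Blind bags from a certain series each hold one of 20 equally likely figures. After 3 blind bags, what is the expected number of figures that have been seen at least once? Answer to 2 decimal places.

2.85

For each figure, P(seen in 3 blind bags) = 1 - (19/20)^3 = 0.143.
By linearity of expectation, E[distinct seen] = 20·(1 - (19/20)^3) = 2.853.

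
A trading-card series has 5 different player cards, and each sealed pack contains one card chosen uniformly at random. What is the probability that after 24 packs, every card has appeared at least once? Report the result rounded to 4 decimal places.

0.9764

By inclusion–exclusion over which cards are missing,
P(all seen) = Σ_{j=0}^{5} (-1)^j C(5,j)((5-j)/5)^24
= 1.00000 - 0.02361 + 0.00005 - 0.00000 + 0.00000 - 0.00000
= 0.97644.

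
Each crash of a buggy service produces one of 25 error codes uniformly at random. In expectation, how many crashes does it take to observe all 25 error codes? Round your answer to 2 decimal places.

Split into phases: going from k distinct to k+1 distinct takes on average 25/(25-k) crashes.
E[T] = 25/25 + 25/24 + 25/23 + ... + 25/2 + 25/1 = 25·H_{25}.
H_{25} = 3.816, so E[T] = 95.399.

95.40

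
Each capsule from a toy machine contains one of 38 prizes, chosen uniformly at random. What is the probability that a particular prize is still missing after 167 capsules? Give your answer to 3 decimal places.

Each capsule misses the fixed prize with probability (38-1)/38 = 37/38, independently.
P(still missing after 167) = (37/38)^167 = 0.0116.

0.012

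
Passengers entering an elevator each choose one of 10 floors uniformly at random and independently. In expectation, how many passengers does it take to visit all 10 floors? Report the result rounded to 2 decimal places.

Split into phases: going from k distinct to k+1 distinct takes on average 10/(10-k) passengers.
E[T] = 10/10 + 10/9 + 10/8 + ... + 10/2 + 10/1 = 10·H_{10}.
H_{10} = 2.929, so E[T] = 29.290.

29.29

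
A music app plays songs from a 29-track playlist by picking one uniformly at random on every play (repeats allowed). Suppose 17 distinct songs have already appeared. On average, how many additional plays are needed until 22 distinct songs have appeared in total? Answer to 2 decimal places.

14.80

From k distinct to k+1 distinct takes on average 29/(29-k) plays.
Sum over k = 17,...,21: E = 29/12 + 29/11 + 29/10 + 29/9 + 29/8 = 14.800.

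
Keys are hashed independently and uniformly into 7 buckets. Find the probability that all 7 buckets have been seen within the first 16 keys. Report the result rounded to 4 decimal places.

Let A_i be the event that bucket i is missing after 16 keys. By inclusion–exclusion on the A_i,
P(all seen) = Σ_{j=0}^{7} (-1)^j C(7,j)((7-j)/7)^16
= 1.00000 - 0.59422 + 0.09642 - 0.00452 + 0.00005 - 0.00000 + 0.00000 - 0.00000
= 0.49772.

0.4977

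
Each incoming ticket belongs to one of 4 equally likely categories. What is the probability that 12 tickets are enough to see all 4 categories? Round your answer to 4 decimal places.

0.8748

Let A_i be the event that category i is missing after 12 tickets. By inclusion–exclusion on the A_i,
P(all seen) = Σ_{j=0}^{4} (-1)^j C(4,j)((4-j)/4)^12
= 1.00000 - 0.12671 + 0.00146 - 0.00000 + 0.00000
= 0.87476.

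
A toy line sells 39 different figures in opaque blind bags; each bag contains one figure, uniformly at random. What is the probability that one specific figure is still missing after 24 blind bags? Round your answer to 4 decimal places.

Each blind bag misses the fixed figure with probability (39-1)/39 = 38/39, independently.
P(still missing after 24) = (38/39)^24 = 0.53611.

0.5361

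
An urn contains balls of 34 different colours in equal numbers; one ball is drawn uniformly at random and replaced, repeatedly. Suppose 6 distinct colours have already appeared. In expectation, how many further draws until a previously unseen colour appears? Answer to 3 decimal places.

Each draw yields a new colour with probability (34-6)/34 = 28/34, so the wait is geometric with mean 34/28.
E = 34/28 = 1.2143.

1.214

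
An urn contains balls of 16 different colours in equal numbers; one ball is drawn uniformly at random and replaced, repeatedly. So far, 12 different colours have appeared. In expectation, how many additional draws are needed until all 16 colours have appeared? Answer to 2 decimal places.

With k distinct colours already seen, the next new one takes an expected 16/(16-k) draws.
Sum over k = 12,...,15: E = 16/4 + 16/3 + 16/2 + 16/1 = 33.333.

33.33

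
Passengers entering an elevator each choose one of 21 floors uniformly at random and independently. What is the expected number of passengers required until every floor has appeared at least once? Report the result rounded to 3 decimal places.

Split into phases: going from k distinct to k+1 distinct takes on average 21/(21-k) passengers.
E[T] = 21/21 + 21/20 + 21/19 + ... + 21/2 + 21/1 = 21·H_{21}.
H_{21} = 3.6454, so E[T] = 76.5525.

76.553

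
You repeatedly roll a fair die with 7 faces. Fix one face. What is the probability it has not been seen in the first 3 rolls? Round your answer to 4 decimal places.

On each roll the fixed face fails to appear with probability 6/7.
P(still missing after 3) = (6/7)^3 = 0.62974.

0.6297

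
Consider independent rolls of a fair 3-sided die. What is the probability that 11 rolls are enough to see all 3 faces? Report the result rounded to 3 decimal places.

0.965

Let A_i be the event that face i is missing after 11 rolls. By inclusion–exclusion on the A_i,
P(all seen) = Σ_{j=0}^{3} (-1)^j C(3,j)((3-j)/3)^11
= 1.0000 - 0.0347 + 0.0000 - 0.0000
= 0.9653.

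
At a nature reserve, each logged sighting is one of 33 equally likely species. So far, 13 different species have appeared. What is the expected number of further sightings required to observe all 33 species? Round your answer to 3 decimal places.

With k distinct species already seen, the next new one takes an expected 33/(33-k) sightings.
Sum over k = 13,...,32: E = 33/20 + 33/19 + 33/18 + ... + 33/2 + 33/1 = 118.7254.

118.725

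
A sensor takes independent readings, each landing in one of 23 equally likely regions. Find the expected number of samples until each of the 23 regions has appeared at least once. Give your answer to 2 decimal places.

85.89

The wait to go from k to k+1 distinct regions is geometric with mean 23/(23-k).
E[T] = 23/23 + 23/22 + 23/21 + ... + 23/2 + 23/1 = 23·H_{23}.
H_{23} = 3.734, so E[T] = 85.889.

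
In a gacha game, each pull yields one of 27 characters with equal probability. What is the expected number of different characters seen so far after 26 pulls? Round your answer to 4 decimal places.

16.8792

For each character, P(seen in 26 pulls) = 1 - (26/27)^26 = 0.62516.
By linearity of expectation, E[distinct seen] = 27·(1 - (26/27)^26) = 16.87924.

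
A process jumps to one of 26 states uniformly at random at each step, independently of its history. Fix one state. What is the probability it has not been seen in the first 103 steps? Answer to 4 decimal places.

On each step the fixed state fails to appear with probability 25/26.
P(still missing after 103) = (25/26)^103 = 0.01760.

0.0176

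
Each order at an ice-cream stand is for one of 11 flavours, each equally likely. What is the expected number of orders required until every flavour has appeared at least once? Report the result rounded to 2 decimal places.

Split into phases: going from k distinct to k+1 distinct takes on average 11/(11-k) orders.
E[T] = 11/11 + 11/10 + 11/9 + ... + 11/2 + 11/1 = 11·H_{11}.
H_{11} = 3.020, so E[T] = 33.219.

33.22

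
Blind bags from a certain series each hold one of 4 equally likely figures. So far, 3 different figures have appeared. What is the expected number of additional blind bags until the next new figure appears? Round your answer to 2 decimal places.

4.00

Each blind bag yields a new figure with probability (4-3)/4 = 1/4, so the wait is geometric with mean 4/1.
E = 4/1 = 4.000.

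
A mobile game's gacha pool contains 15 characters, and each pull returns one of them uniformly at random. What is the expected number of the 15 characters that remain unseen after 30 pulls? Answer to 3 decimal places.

For each character, P(unseen after 30) = (14/15)^30 = 0.1262.
By linearity of expectation, E[unseen] = 15·(14/15)^30 = 1.8932.

1.893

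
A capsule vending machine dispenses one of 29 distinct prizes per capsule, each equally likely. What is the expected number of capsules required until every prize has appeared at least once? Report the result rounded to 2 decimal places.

114.89

Split into phases: going from k distinct to k+1 distinct takes on average 29/(29-k) capsules.
E[T] = 29/29 + 29/28 + 29/27 + ... + 29/2 + 29/1 = 29·H_{29}.
H_{29} = 3.962, so E[T] = 114.888.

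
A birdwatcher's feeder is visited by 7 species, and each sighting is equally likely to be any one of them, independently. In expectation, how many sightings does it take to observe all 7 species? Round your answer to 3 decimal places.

The wait to go from k to k+1 distinct species is geometric with mean 7/(7-k).
E[T] = 7/7 + 7/6 + 7/5 + ... + 7/2 + 7/1 = 7·H_{7}.
H_{7} = 2.5929, so E[T] = 18.1500.

18.150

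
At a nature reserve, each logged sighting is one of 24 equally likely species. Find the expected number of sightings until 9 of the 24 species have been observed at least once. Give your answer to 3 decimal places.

Going from k to k+1 distinct takes a geometric number of sightings with mean 24/(24-k).
Sum over k = 0,...,8: E = 24/24 + 24/23 + 24/22 + ... + 24/17 + 24/16 = 10.9855.

10.986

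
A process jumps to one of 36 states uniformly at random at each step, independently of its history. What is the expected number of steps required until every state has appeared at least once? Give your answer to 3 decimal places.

After k distinct states have appeared, the next step gives a new one with probability (36-k)/36, so the expected wait for the (k+1)-th is 36/(36-k).
E[T] = 36/36 + 36/35 + 36/34 + ... + 36/2 + 36/1 = 36·H_{36}.
H_{36} = 4.1746, so E[T] = 150.2841.

150.284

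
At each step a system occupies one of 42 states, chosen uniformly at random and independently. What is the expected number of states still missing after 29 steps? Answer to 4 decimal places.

For each state, P(unseen after 29) = (41/42)^29 = 0.49717.
By linearity of expectation, E[unseen] = 42·(41/42)^29 = 20.88102.

20.8810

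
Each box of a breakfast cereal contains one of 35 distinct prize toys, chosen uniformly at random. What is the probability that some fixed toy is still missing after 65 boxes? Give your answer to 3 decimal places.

Each box misses the fixed toy with probability (35-1)/35 = 34/35, independently.
P(still missing after 65) = (34/35)^65 = 0.1520.

0.152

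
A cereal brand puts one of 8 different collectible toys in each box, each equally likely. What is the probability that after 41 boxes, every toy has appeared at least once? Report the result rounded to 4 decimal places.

By inclusion–exclusion over which toys are missing,
P(all seen) = Σ_{j=0}^{8} (-1)^j C(8,j)((8-j)/8)^41
= 1.00000 - 0.03353 + 0.00021 - 0.00000 + 0.00000 - 0.00000 + 0.00000 - 0.00000 + 0.00000
= 0.96668.

0.9667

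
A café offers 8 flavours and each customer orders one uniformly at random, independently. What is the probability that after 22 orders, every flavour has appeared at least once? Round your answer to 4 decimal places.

0.6243

Let A_i be the event that flavour i is missing after 22 orders. By inclusion–exclusion on the A_i,
P(all seen) = Σ_{j=0}^{8} (-1)^j C(8,j)((8-j)/8)^22
= 1.00000 - 0.42390 + 0.04995 - 0.00181 + 0.00002 - 0.00000 + 0.00000 - 0.00000 + 0.00000
= 0.62425.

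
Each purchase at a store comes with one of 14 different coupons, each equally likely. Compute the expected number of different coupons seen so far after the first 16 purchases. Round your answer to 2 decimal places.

9.72

For each coupon, P(seen in 16 purchases) = 1 - (13/14)^16 = 0.694.
By linearity of expectation, E[distinct seen] = 14·(1 - (13/14)^16) = 9.723.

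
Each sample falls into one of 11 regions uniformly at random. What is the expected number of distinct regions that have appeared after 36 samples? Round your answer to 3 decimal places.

For each region, P(seen in 36 samples) = 1 - (10/11)^36 = 0.9677.
By linearity of expectation, E[distinct seen] = 11·(1 - (10/11)^36) = 10.6442.

10.644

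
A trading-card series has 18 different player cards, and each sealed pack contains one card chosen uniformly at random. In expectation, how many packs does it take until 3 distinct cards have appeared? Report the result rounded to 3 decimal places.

3.184

Going from k to k+1 distinct takes a geometric number of packs with mean 18/(18-k).
Sum over k = 0,...,2: E = 18/18 + 18/17 + 18/16 = 3.1838.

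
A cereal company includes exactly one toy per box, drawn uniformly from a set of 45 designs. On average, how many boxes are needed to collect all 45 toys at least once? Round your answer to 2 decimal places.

197.77

The wait to go from k to k+1 distinct toys is geometric with mean 45/(45-k).
E[T] = 45/45 + 45/44 + 45/43 + ... + 45/2 + 45/1 = 45·H_{45}.
H_{45} = 4.395, so E[T] = 197.773.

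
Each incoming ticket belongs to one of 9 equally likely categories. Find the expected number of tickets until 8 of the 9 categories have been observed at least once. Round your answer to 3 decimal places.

16.461

Going from k to k+1 distinct takes a geometric number of tickets with mean 9/(9-k).
Sum over k = 0,...,7: E = 9/9 + 9/8 + 9/7 + ... + 9/3 + 9/2 = 16.4607.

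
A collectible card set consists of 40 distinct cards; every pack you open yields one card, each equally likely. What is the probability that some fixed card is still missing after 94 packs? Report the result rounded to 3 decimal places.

0.093

On each pack the fixed card fails to appear with probability 39/40.
P(still missing after 94) = (39/40)^94 = 0.0926.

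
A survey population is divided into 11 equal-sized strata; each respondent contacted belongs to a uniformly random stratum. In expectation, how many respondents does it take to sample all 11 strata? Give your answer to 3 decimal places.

The wait to go from k to k+1 distinct strata is geometric with mean 11/(11-k).
E[T] = 11/11 + 11/10 + 11/9 + ... + 11/2 + 11/1 = 11·H_{11}.
H_{11} = 3.0199, so E[T] = 33.2187.

33.219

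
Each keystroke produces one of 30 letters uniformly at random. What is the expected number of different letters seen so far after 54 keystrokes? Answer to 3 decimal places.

For each letter, P(seen in 54 keystrokes) = 1 - (29/30)^54 = 0.8397.
By linearity of expectation, E[distinct seen] = 30·(1 - (29/30)^54) = 25.1909.

25.191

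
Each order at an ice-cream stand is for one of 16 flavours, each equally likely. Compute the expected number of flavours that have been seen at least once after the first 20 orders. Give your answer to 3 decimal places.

11.599

For each flavour, P(seen in 20 orders) = 1 - (15/16)^20 = 0.7249.
By linearity of expectation, E[distinct seen] = 16·(1 - (15/16)^20) = 11.5991.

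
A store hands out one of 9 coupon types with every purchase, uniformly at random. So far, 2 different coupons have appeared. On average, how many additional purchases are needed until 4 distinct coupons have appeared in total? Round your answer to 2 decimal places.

2.79

From k distinct to k+1 distinct takes on average 9/(9-k) purchases.
Sum over k = 2,...,3: E = 9/7 + 9/6 = 2.786.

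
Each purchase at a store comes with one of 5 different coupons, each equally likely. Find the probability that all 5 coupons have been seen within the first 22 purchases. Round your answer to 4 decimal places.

0.9632

Let A_i be the event that coupon i is missing after 22 purchases. By inclusion–exclusion on the A_i,
P(all seen) = Σ_{j=0}^{5} (-1)^j C(5,j)((5-j)/5)^22
= 1.00000 - 0.03689 + 0.00013 - 0.00000 + 0.00000 - 0.00000
= 0.96324.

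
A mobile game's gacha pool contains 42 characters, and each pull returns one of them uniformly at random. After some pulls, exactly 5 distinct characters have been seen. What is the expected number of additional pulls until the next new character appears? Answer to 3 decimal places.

Each pull yields a new character with probability (42-5)/42 = 37/42, so the wait is geometric with mean 42/37.
E = 42/37 = 1.1351.

1.135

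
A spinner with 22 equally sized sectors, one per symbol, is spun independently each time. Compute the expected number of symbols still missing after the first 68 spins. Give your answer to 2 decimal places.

For each symbol, P(unseen after 68) = (21/22)^68 = 0.042.
By linearity of expectation, E[unseen] = 22·(21/22)^68 = 0.930.

0.93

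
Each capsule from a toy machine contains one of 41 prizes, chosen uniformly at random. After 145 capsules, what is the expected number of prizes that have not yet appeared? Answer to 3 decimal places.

For each prize, P(unseen after 145) = (40/41)^145 = 0.0279.
By linearity of expectation, E[unseen] = 41·(40/41)^145 = 1.1424.

1.142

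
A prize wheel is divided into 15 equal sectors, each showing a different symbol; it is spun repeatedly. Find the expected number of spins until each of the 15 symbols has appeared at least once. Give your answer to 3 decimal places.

49.773

Split into phases: going from k distinct to k+1 distinct takes on average 15/(15-k) spins.
E[T] = 15/15 + 15/14 + 15/13 + ... + 15/2 + 15/1 = 15·H_{15}.
H_{15} = 3.3182, so E[T] = 49.7734.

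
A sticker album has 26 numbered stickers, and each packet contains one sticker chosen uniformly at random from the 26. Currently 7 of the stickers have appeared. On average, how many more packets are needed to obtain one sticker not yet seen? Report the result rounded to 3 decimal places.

1.368

Each packet yields a new sticker with probability (26-7)/26 = 19/26, so the wait is geometric with mean 26/19.
E = 26/19 = 1.3684.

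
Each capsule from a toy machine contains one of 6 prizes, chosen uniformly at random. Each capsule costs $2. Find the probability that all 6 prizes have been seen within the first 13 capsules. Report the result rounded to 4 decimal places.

By inclusion–exclusion over which prizes are missing,
P(all seen) = Σ_{j=0}^{6} (-1)^j C(6,j)((6-j)/6)^13
= 1.00000 - 0.56078 + 0.07707 - 0.00244 + 0.00001 - 0.00000 + 0.00000
= 0.51386.

0.5139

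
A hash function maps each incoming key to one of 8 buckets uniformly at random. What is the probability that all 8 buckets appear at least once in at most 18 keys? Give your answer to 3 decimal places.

0.423

Let A_i be the event that bucket i is missing after 18 keys. By inclusion–exclusion on the A_i,
P(all seen) = Σ_{j=0}^{8} (-1)^j C(8,j)((8-j)/8)^18
= 1.0000 - 0.7232 + 0.1579 - 0.0119 + 0.0003 - 0.0000 + 0.0000 - 0.0000 + 0.0000
= 0.4231.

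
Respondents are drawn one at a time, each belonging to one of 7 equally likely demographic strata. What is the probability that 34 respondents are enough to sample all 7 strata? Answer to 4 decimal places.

0.9632

Let A_i be the event that stratum i is missing after 34 respondents. By inclusion–exclusion on the A_i,
P(all seen) = Σ_{j=0}^{7} (-1)^j C(7,j)((7-j)/7)^34
= 1.00000 - 0.03706 + 0.00023 - 0.00000 + 0.00000 - 0.00000 + 0.00000 - 0.00000
= 0.96317.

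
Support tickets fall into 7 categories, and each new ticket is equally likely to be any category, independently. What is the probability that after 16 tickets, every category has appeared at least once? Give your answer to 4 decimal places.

Let A_i be the event that category i is missing after 16 tickets. By inclusion–exclusion on the A_i,
P(all seen) = Σ_{j=0}^{7} (-1)^j C(7,j)((7-j)/7)^16
= 1.00000 - 0.59422 + 0.09642 - 0.00452 + 0.00005 - 0.00000 + 0.00000 - 0.00000
= 0.49772.

0.4977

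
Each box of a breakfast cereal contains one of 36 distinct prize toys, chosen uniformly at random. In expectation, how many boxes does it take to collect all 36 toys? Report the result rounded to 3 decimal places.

150.284

Split into phases: going from k distinct to k+1 distinct takes on average 36/(36-k) boxes.
E[T] = 36/36 + 36/35 + 36/34 + ... + 36/2 + 36/1 = 36·H_{36}.
H_{36} = 4.1746, so E[T] = 150.2841.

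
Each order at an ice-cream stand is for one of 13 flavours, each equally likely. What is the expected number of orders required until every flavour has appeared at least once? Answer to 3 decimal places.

The wait to go from k to k+1 distinct flavours is geometric with mean 13/(13-k).
E[T] = 13/13 + 13/12 + 13/11 + ... + 13/2 + 13/1 = 13·H_{13}.
H_{13} = 3.1801, so E[T] = 41.3417.

41.342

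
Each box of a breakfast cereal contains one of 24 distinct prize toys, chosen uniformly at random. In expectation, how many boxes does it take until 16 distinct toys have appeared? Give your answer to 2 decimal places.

Going from k to k+1 distinct takes a geometric number of boxes with mean 24/(24-k).
Sum over k = 0,...,15: E = 24/24 + 24/23 + 24/22 + ... + 24/10 + 24/9 = 25.394.

25.39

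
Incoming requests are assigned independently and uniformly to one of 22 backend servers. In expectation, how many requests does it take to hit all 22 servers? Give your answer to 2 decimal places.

After k distinct servers have appeared, the next request gives a new one with probability (22-k)/22, so the expected wait for the (k+1)-th is 22/(22-k).
E[T] = 22/22 + 22/21 + 22/20 + ... + 22/2 + 22/1 = 22·H_{22}.
H_{22} = 3.691, so E[T] = 81.198.

81.20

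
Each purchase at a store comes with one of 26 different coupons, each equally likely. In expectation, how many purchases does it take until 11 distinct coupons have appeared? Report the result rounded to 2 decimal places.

With k distinct coupons already seen, the next new one arrives after an expected 26/(26-k) purchases.
Sum over k = 0,...,10: E = 26/26 + 26/25 + 26/24 + ... + 26/17 + 26/16 = 13.941.

13.94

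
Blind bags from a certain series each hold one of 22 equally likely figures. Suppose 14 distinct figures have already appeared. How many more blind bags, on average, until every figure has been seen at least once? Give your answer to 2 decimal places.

With k distinct figures already seen, the next new one takes an expected 22/(22-k) blind bags.
Sum over k = 14,...,21: E = 22/8 + 22/7 + 22/6 + ... + 22/2 + 22/1 = 59.793.

59.79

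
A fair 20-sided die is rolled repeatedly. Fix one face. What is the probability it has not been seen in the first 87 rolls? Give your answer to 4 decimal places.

On each roll the fixed face fails to appear with probability 19/20.
P(still missing after 87) = (19/20)^87 = 0.01153.

0.0115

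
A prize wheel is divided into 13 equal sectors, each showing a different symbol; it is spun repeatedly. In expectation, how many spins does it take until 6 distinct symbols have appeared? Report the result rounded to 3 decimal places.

Going from k to k+1 distinct takes a geometric number of spins with mean 13/(13-k).
Sum over k = 0,...,5: E = 13/13 + 13/12 + 13/11 + 13/10 + 13/9 + 13/8 = 7.6346.

7.635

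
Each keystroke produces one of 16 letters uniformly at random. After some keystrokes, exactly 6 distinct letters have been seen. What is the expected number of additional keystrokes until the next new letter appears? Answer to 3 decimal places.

The number of keystrokes until the next new letter is geometric with success probability 10/16, so its mean is 16/10.
E = 16/10 = 1.6000.

1.600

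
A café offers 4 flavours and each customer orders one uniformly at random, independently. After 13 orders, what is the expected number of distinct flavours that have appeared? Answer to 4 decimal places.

3.9050

For each flavour, P(seen in 13 orders) = 1 - (3/4)^13 = 0.97624.
By linearity of expectation, E[distinct seen] = 4·(1 - (3/4)^13) = 3.90497.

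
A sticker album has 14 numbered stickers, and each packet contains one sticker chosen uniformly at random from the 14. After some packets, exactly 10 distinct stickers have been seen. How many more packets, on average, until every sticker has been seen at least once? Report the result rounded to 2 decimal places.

29.17

The wait to go from k to k+1 distinct stickers is geometric with mean 14/(14-k).
Sum over k = 10,...,13: E = 14/4 + 14/3 + 14/2 + 14/1 = 29.167.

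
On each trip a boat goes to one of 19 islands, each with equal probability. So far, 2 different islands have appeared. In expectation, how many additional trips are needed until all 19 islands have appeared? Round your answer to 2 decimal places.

65.35

From k distinct to k+1 distinct takes on average 19/(19-k) trips.
Sum over k = 2,...,18: E = 19/17 + 19/16 + 19/15 + ... + 19/2 + 19/1 = 65.351.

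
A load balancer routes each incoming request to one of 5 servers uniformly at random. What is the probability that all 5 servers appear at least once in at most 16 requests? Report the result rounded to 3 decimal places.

Let A_i be the event that server i is missing after 16 requests. By inclusion–exclusion on the A_i,
P(all seen) = Σ_{j=0}^{5} (-1)^j C(5,j)((5-j)/5)^16
= 1.0000 - 0.1407 + 0.0028 - 0.0000 + 0.0000 - 0.0000
= 0.8621.

0.862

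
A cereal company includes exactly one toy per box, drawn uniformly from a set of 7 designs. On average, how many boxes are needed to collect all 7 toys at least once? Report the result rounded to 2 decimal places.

Split into phases: going from k distinct to k+1 distinct takes on average 7/(7-k) boxes.
E[T] = 7/7 + 7/6 + 7/5 + ... + 7/2 + 7/1 = 7·H_{7}.
H_{7} = 2.593, so E[T] = 18.150.

18.15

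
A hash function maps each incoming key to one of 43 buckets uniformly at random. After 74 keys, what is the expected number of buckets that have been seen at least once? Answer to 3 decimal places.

For each bucket, P(seen in 74 keys) = 1 - (42/43)^74 = 0.8247.
By linearity of expectation, E[distinct seen] = 43·(1 - (42/43)^74) = 35.4621.

35.462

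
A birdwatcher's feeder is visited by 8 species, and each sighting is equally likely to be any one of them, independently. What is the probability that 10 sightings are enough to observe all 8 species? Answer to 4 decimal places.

By inclusion–exclusion over which species are missing,
P(all seen) = Σ_{j=0}^{8} (-1)^j C(8,j)((8-j)/8)^10
= 1.00000 - 2.10460 + 1.57678 - 0.50932 + 0.06836 - 0.00308 + 0.00003 - 0.00000 + 0.00000
= 0.02816.

0.0282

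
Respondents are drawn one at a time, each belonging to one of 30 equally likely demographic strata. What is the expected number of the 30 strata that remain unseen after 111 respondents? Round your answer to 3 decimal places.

0.696

For each stratum, P(unseen after 111) = (29/30)^111 = 0.0232.
By linearity of expectation, E[unseen] = 30·(29/30)^111 = 0.6964.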